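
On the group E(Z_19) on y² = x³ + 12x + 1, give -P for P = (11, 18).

(11, 1)

-(11, 18) = (11, -18 mod 19) = (11, 1).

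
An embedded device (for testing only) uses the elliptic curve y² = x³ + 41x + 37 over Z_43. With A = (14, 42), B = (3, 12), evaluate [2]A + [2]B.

First 2A:
Repeated addition: build up to 2A.
2A: tangent at (14, 42): λ = (3·14² + 41)/(2·42) ≡ 27/41. 41⁻¹ ≡ 21 (mod 43), so λ ≡ 27·21 ≡ 8.
  x = λ² - 14 - 14 = 64 - 28 ≡ 36; y = λ·(14 - 36) - 42 ≡ 40. → (36, 40)
2A = (36, 40).
Next 2B:
Repeated addition: build up to 2B.
2B: tangent at (3, 12): λ = (3·3² + 41)/(2·12) ≡ 25/24. 24⁻¹ ≡ 9 (mod 43), so λ ≡ 25·9 ≡ 10.
  x = λ² - 3 - 3 = 100 - 6 ≡ 8; y = λ·(3 - 8) - 12 ≡ 24. → (8, 24)
2B = (8, 24).
Finally 2A + 2B:
(36, 40) + (8, 24). λ = (24 - 40)/(8 - 36) ≡ 27/15 mod 43. 15⁻¹ ≡ 23 (mod 43), so λ ≡ 19.
  x = λ² - 36 - 8 = 361 - 44 ≡ 16; y = λ·(36 - 16) - 40 ≡ 39. → (16, 39)

(16, 39)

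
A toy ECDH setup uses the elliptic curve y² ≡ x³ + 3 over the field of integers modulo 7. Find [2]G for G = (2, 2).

tangent at (2, 2): λ = (3·2² + 0)/(2·2) ≡ 5/4. 4⁻¹ ≡ 2 (mod 7), so λ ≡ 5·2 ≡ 3.
  x = λ² - 2 - 2 = 9 - 4 ≡ 5; y = λ·(2 - 5) - 2 ≡ 3. → (5, 3)

(5, 3)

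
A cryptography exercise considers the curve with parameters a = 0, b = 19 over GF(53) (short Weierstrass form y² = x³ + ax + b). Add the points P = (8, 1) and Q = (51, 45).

(8, 1) + (51, 45). λ = (45 - 1)/(51 - 8) ≡ 44/43 mod 53. 43⁻¹ ≡ 37 (mod 53), so λ ≡ 38.
  x = λ² - 8 - 51 = 1444 - 59 ≡ 7; y = λ·(8 - 7) - 1 ≡ 37. → (7, 37)

(7, 37)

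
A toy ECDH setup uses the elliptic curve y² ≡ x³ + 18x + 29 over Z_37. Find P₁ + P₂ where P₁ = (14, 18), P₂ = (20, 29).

(14, 18) + (20, 29). λ = (29 - 18)/(20 - 14) ≡ 11/6 mod 37. 6⁻¹ ≡ 31 (mod 37) since 6·31 = 186 ≡ 1, so λ ≡ 8.
  x = λ² - 14 - 20 = 64 - 34 ≡ 30; y = λ·(14 - 30) - 18 ≡ 2. → (30, 2)

(30, 2)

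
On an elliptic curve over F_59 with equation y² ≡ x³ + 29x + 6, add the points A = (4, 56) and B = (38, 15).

(4, 56) + (38, 15). λ = (15 - 56)/(38 - 4) ≡ 18/34 mod 59. 34⁻¹ ≡ 33 (mod 59), so λ ≡ 4.
  x = λ² - 4 - 38 = 16 - 42 ≡ 33; y = λ·(4 - 33) - 56 ≡ 5. → (33, 5)

(33, 5)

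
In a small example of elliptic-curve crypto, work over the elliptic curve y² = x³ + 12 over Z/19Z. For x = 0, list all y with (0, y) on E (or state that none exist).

none

x³ + 0x + 12 = 12 ≡ 12 (mod 19).
12 is a non-residue mod 19; no y exists.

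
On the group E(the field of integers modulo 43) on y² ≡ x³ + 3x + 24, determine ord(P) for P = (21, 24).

7

2P: tangent at (21, 24): λ = (3·21² + 3)/(2·24) ≡ 36/5. 5⁻¹ ≡ 26 (mod 43) since 5·26 = 130 ≡ 1, so λ ≡ 36·26 ≡ 33.
  x = λ² - 21 - 21 = 1089 - 42 ≡ 15; y = λ·(21 - 15) - 24 ≡ 2. → (15, 2)
3P: (15, 2) + (21, 24). λ = (24 - 2)/(21 - 15) ≡ 22/6 mod 43. 6⁻¹ ≡ 36 (mod 43), so λ ≡ 18.
  x = λ² - 15 - 21 = 324 - 36 ≡ 30; y = λ·(15 - 30) - 2 ≡ 29. → (30, 29)
4P: (30, 29) + (21, 24). λ = (24 - 29)/(21 - 30) ≡ 38/34 mod 43. 34⁻¹ ≡ 19 (mod 43), so λ ≡ 34.
  x = λ² - 30 - 21 = 1156 - 51 ≡ 30; y = λ·(30 - 30) - 29 ≡ 14. → (30, 14)
5P: (30, 14) + (21, 24). λ = (24 - 14)/(21 - 30) ≡ 10/34 mod 43. 34⁻¹ ≡ 19 (mod 43), so λ ≡ 18.
  x = λ² - 30 - 21 = 324 - 51 ≡ 15; y = λ·(30 - 15) - 14 ≡ 41. → (15, 41)
6P: (15, 41) + (21, 24). λ = (24 - 41)/(21 - 15) ≡ 26/6 mod 43. 6⁻¹ ≡ 36 (mod 43), so λ ≡ 33.
  x = λ² - 15 - 21 = 1089 - 36 ≡ 21; y = λ·(15 - 21) - 41 ≡ 19. → (21, 19)
7P: (21, 19) + (21, 24): same x and y₁ ≡ -y₂, so the sum is the point at infinity.
7P = the point at infinity, so the order is 7.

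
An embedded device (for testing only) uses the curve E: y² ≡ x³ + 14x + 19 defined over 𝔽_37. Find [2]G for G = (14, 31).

tangent at (14, 31): λ = (3·14² + 14)/(2·31) ≡ 10/25. 25⁻¹ ≡ 3 (mod 37) since 25·3 = 75 ≡ 1, so λ ≡ 10·3 ≡ 30.
  x = λ² - 14 - 14 = 900 - 28 ≡ 21; y = λ·(14 - 21) - 31 ≡ 18. → (21, 18)

(21, 18)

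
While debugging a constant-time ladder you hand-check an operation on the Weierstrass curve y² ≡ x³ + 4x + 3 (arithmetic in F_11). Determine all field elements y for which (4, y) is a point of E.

none

x³ + 4x + 3 = 83 ≡ 6 (mod 11).
6 is a non-residue mod 11; no y exists.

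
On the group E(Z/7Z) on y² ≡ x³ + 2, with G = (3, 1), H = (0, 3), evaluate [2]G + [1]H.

(5, 6)

First 2G:
Repeated addition: build up to 2G.
2G: tangent at (3, 1): λ = (3·3² + 0)/(2·1) ≡ 6/2. 2⁻¹ ≡ 4 (mod 7) since 2·4 = 8 ≡ 1, so λ ≡ 6·4 ≡ 3.
  x = λ² - 3 - 3 = 9 - 6 ≡ 3; y = λ·(3 - 3) - 1 ≡ 6. → (3, 6)
2G = (3, 6).
Finally 2G + H:
(3, 6) + (0, 3). λ = (3 - 6)/(0 - 3) ≡ 4/4 mod 7. 4⁻¹ ≡ 2 (mod 7), so λ ≡ 1.
  x = λ² - 3 - 0 = 1 - 3 ≡ 5; y = λ·(3 - 5) - 6 ≡ 6. → (5, 6)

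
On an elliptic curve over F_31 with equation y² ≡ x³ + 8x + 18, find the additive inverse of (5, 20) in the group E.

-(5, 20) = (5, -20 mod 31) = (5, 11).

(5, 11)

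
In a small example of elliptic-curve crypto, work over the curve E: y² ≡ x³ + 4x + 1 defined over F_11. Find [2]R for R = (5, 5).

(5, 6)

tangent at (5, 5): λ = (3·5² + 4)/(2·5) ≡ 2/10. 10⁻¹ ≡ 10 (mod 11), so λ ≡ 2·10 ≡ 9.
  x = λ² - 5 - 5 = 81 - 10 ≡ 5; y = λ·(5 - 5) - 5 ≡ 6. → (5, 6)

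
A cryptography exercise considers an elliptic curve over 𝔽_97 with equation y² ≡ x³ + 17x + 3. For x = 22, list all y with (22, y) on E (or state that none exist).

x³ + 17x + 3 = 11025 ≡ 64 (mod 97).
Square roots of 64 mod 97: 8 and 89 (since 8² = 64 ≡ 64).

8, 89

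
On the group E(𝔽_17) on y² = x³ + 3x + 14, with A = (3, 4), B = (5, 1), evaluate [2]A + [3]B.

(1, 16)

First 2A:
Repeated addition: build up to 2A.
2A: tangent at (3, 4): λ = (3·3² + 3)/(2·4) ≡ 13/8. 8⁻¹ ≡ 15 (mod 17) since 8·15 = 120 ≡ 1, so λ ≡ 13·15 ≡ 8.
  x = λ² - 3 - 3 = 64 - 6 ≡ 7; y = λ·(3 - 7) - 4 ≡ 15. → (7, 15)
2A = (7, 15).
Next 3B:
Repeated addition: build up to 3B.
2B: tangent at (5, 1): λ = (3·5² + 3)/(2·1) ≡ 10/2. 2⁻¹ ≡ 9 (mod 17), so λ ≡ 10·9 ≡ 5.
  x = λ² - 5 - 5 = 25 - 10 ≡ 15; y = λ·(5 - 15) - 1 ≡ 0. → (15, 0)
3B: (15, 0) + (5, 1). λ = (1 - 0)/(5 - 15) ≡ 1/7 mod 17. 7⁻¹ ≡ 5 (mod 17), so λ ≡ 5.
  x = λ² - 15 - 5 = 25 - 20 ≡ 5; y = λ·(15 - 5) - 0 ≡ 16. → (5, 16)
3B = (5, 16).
Finally 2A + 3B:
(7, 15) + (5, 16). λ = (16 - 15)/(5 - 7) ≡ 1/15 mod 17. 15⁻¹ ≡ 8 (mod 17) since 15·8 = 120 ≡ 1, so λ ≡ 8.
  x = λ² - 7 - 5 = 64 - 12 ≡ 1; y = λ·(7 - 1) - 15 ≡ 16. → (1, 16)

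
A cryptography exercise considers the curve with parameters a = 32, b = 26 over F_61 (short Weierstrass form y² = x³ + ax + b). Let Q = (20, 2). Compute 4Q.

(13, 4)

Repeated addition: build up to 4Q.
2Q: tangent at (20, 2): λ = (3·20² + 32)/(2·2) ≡ 12/4. 4⁻¹ ≡ 46 (mod 61), so λ ≡ 12·46 ≡ 3.
  x = λ² - 20 - 20 = 9 - 40 ≡ 30; y = λ·(20 - 30) - 2 ≡ 29. → (30, 29)
3Q: (30, 29) + (20, 2). λ = (2 - 29)/(20 - 30) ≡ 34/51 mod 61. 51⁻¹ ≡ 6 (mod 61), so λ ≡ 21.
  x = λ² - 30 - 20 = 441 - 50 ≡ 25; y = λ·(30 - 25) - 29 ≡ 15. → (25, 15)
4Q: (25, 15) + (20, 2). λ = (2 - 15)/(20 - 25) ≡ 48/56 mod 61. 56⁻¹ ≡ 12 (mod 61), so λ ≡ 27.
  x = λ² - 25 - 20 = 729 - 45 ≡ 13; y = λ·(25 - 13) - 15 ≡ 4. → (13, 4)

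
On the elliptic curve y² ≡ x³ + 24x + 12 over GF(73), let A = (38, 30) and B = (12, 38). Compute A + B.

(11, 1)

(38, 30) + (12, 38). λ = (38 - 30)/(12 - 38) ≡ 8/47 mod 73. 47⁻¹ ≡ 14 (mod 73) since 47·14 = 658 ≡ 1, so λ ≡ 39.
  x = λ² - 38 - 12 = 1521 - 50 ≡ 11; y = λ·(38 - 11) - 30 ≡ 1. → (11, 1)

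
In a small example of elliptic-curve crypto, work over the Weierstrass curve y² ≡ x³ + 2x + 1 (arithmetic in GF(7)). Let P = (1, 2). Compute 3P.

(0, 6)

Repeated addition: build up to 3P.
2P: tangent at (1, 2): λ = (3·1² + 2)/(2·2) ≡ 5/4. 4⁻¹ ≡ 2 (mod 7), so λ ≡ 5·2 ≡ 3.
  x = λ² - 1 - 1 = 9 - 2 ≡ 0; y = λ·(1 - 0) - 2 ≡ 1. → (0, 1)
3P: (0, 1) + (1, 2). λ = (2 - 1)/(1 - 0) ≡ 1/1 mod 7. 1⁻¹ ≡ 1 (mod 7), so λ ≡ 1.
  x = λ² - 0 - 1 = 1 - 1 ≡ 0; y = λ·(0 - 0) - 1 ≡ 6. → (0, 6)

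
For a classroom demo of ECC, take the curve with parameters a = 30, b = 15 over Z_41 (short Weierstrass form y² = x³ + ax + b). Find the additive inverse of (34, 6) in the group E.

-(34, 6) = (34, -6 mod 41) = (34, 35).

(34, 35)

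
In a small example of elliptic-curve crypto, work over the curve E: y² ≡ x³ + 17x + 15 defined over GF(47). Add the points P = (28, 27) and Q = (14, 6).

(19, 10)

(28, 27) + (14, 6). λ = (6 - 27)/(14 - 28) ≡ 26/33 mod 47. 33⁻¹ ≡ 10 (mod 47), so λ ≡ 25.
  x = λ² - 28 - 14 = 625 - 42 ≡ 19; y = λ·(28 - 19) - 27 ≡ 10. → (19, 10)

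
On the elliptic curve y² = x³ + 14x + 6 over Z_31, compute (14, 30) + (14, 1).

The two points share x = 14 and their y-coordinates satisfy 30 + 1 ≡ 0 (mod 31), so they are inverses. Their sum is O.

O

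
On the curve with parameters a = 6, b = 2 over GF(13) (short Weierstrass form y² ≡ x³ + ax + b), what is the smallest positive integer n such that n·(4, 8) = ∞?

2P: tangent at (4, 8): λ = (3·4² + 6)/(2·8) ≡ 2/3. 3⁻¹ ≡ 9 (mod 13), so λ ≡ 2·9 ≡ 5.
  x = λ² - 4 - 4 = 25 - 8 ≡ 4; y = λ·(4 - 4) - 8 ≡ 5. → (4, 5)
3P: (4, 5) + (4, 8): same x and y₁ ≡ -y₂, so the sum is ∞.
3P = ∞, so the order is 3.

3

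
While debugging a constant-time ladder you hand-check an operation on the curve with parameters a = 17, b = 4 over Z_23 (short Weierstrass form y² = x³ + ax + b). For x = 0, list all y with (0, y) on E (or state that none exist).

2, 21

x³ + 17x + 4 = 4 ≡ 4 (mod 23).
Square roots of 4 mod 23: 2 and 21 (since 2² = 4 ≡ 4).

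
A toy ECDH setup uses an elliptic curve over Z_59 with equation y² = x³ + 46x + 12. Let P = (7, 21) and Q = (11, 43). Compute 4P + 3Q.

First 4P:
Double-and-add on 4 = (100)₂. Start with P = (7, 21) for the leading 1-bit.
double: tangent at (7, 21): λ = (3·7² + 46)/(2·21) ≡ 16/42. 42⁻¹ ≡ 52 (mod 59), so λ ≡ 16·52 ≡ 6.
  x = λ² - 7 - 7 = 36 - 14 ≡ 22; y = λ·(7 - 22) - 21 ≡ 7. → (22, 7)
double: tangent at (22, 7): λ = (3·22² + 46)/(2·7) ≡ 23/14. 14⁻¹ ≡ 38 (mod 59), so λ ≡ 23·38 ≡ 48.
  x = λ² - 22 - 22 = 2304 - 44 ≡ 18; y = λ·(22 - 18) - 7 ≡ 8. → (18, 8)
4P = (18, 8).
Next 3Q:
Repeated addition: build up to 3Q.
2Q: tangent at (11, 43): λ = (3·11² + 46)/(2·43) ≡ 55/27. 27⁻¹ ≡ 35 (mod 59), so λ ≡ 55·35 ≡ 37.
  x = λ² - 11 - 11 = 1369 - 22 ≡ 49; y = λ·(11 - 49) - 43 ≡ 26. → (49, 26)
3Q: (49, 26) + (11, 43). λ = (43 - 26)/(11 - 49) ≡ 17/21 mod 59. 21⁻¹ ≡ 45 (mod 59) since 21·45 = 945 ≡ 1, so λ ≡ 57.
  x = λ² - 49 - 11 = 3249 - 60 ≡ 3; y = λ·(49 - 3) - 26 ≡ 0. → (3, 0)
3Q = (3, 0).
Finally 4P + 3Q:
(18, 8) + (3, 0). λ = (0 - 8)/(3 - 18) ≡ 51/44 mod 59. 44⁻¹ ≡ 55 (mod 59) since 44·55 = 2420 ≡ 1, so λ ≡ 32.
  x = λ² - 18 - 3 = 1024 - 21 ≡ 0; y = λ·(18 - 0) - 8 ≡ 37. → (0, 37)

(0, 37)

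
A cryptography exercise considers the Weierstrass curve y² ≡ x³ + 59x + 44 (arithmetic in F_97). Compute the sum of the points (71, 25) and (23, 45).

(51, 96)

(71, 25) + (23, 45). λ = (45 - 25)/(23 - 71) ≡ 20/49 mod 97. 49⁻¹ ≡ 2 (mod 97), so λ ≡ 40.
  x = λ² - 71 - 23 = 1600 - 94 ≡ 51; y = λ·(71 - 51) - 25 ≡ 96. → (51, 96)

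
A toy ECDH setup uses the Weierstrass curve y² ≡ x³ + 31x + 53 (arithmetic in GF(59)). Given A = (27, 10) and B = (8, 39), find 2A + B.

(4, 8)

First 2A:
Repeated addition: build up to 2A.
2A: tangent at (27, 10): λ = (3·27² + 31)/(2·10) ≡ 35/20. 20⁻¹ ≡ 3 (mod 59) since 20·3 = 60 ≡ 1, so λ ≡ 35·3 ≡ 46.
  x = λ² - 27 - 27 = 2116 - 54 ≡ 56; y = λ·(27 - 56) - 10 ≡ 13. → (56, 13)
2A = (56, 13).
Finally 2A + B:
(56, 13) + (8, 39). λ = (39 - 13)/(8 - 56) ≡ 26/11 mod 59. 11⁻¹ ≡ 43 (mod 59) since 11·43 = 473 ≡ 1, so λ ≡ 56.
  x = λ² - 56 - 8 = 3136 - 64 ≡ 4; y = λ·(56 - 4) - 13 ≡ 8. → (4, 8)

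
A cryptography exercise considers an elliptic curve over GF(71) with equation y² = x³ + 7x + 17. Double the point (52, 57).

(57, 21)

tangent at (52, 57): λ = (3·52² + 7)/(2·57) ≡ 25/43. 43⁻¹ ≡ 38 (mod 71) since 43·38 = 1634 ≡ 1, so λ ≡ 25·38 ≡ 27.
  x = λ² - 52 - 52 = 729 - 104 ≡ 57; y = λ·(52 - 57) - 57 ≡ 21. → (57, 21)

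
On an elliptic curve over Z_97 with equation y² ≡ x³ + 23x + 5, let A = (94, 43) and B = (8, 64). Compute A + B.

(94, 43) + (8, 64). λ = (64 - 43)/(8 - 94) ≡ 21/11 mod 97. 11⁻¹ ≡ 53 (mod 97), so λ ≡ 46.
  x = λ² - 94 - 8 = 2116 - 102 ≡ 74; y = λ·(94 - 74) - 43 ≡ 4. → (74, 4)

(74, 4)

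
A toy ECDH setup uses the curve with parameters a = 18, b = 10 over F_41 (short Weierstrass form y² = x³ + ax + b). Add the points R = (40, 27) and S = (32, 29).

(40, 27) + (32, 29). λ = (29 - 27)/(32 - 40) ≡ 2/33 mod 41. 33⁻¹ ≡ 5 (mod 41), so λ ≡ 10.
  x = λ² - 40 - 32 = 100 - 72 ≡ 28; y = λ·(40 - 28) - 27 ≡ 11. → (28, 11)

(28, 11)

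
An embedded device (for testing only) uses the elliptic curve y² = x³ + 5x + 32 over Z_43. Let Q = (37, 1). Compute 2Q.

tangent at (37, 1): λ = (3·37² + 5)/(2·1) ≡ 27/2. 2⁻¹ ≡ 22 (mod 43), so λ ≡ 27·22 ≡ 35.
  x = λ² - 37 - 37 = 1225 - 74 ≡ 33; y = λ·(37 - 33) - 1 ≡ 10. → (33, 10)

(33, 10)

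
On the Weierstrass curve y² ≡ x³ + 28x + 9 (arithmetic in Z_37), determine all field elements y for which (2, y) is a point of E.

x³ + 28x + 9 = 73 ≡ 36 (mod 37).
Square roots of 36 mod 37: 6 and 31 (since 6² = 36 ≡ 36).

6, 31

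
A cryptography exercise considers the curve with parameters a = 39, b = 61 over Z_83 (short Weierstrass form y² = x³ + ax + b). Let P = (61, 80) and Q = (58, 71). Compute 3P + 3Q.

First 3P:
Repeated addition: build up to 3P.
2P: tangent at (61, 80): λ = (3·61² + 39)/(2·80) ≡ 80/77. 77⁻¹ ≡ 69 (mod 83) since 77·69 = 5313 ≡ 1, so λ ≡ 80·69 ≡ 42.
  x = λ² - 61 - 61 = 1764 - 122 ≡ 65; y = λ·(61 - 65) - 80 ≡ 1. → (65, 1)
3P: (65, 1) + (61, 80). λ = (80 - 1)/(61 - 65) ≡ 79/79 mod 83. 79⁻¹ ≡ 62 (mod 83), so λ ≡ 1.
  x = λ² - 65 - 61 = 1 - 126 ≡ 41; y = λ·(65 - 41) - 1 ≡ 23. → (41, 23)
3P = (41, 23).
Next 3Q:
Repeated addition: build up to 3Q.
2Q: tangent at (58, 71): λ = (3·58² + 39)/(2·71) ≡ 5/59. 59⁻¹ ≡ 38 (mod 83), so λ ≡ 5·38 ≡ 24.
  x = λ² - 58 - 58 = 576 - 116 ≡ 45; y = λ·(58 - 45) - 71 ≡ 75. → (45, 75)
3Q: (45, 75) + (58, 71). λ = (71 - 75)/(58 - 45) ≡ 79/13 mod 83. 13⁻¹ ≡ 32 (mod 83), so λ ≡ 38.
  x = λ² - 45 - 58 = 1444 - 103 ≡ 13; y = λ·(45 - 13) - 75 ≡ 62. → (13, 62)
3Q = (13, 62).
Finally 3P + 3Q:
(41, 23) + (13, 62). λ = (62 - 23)/(13 - 41) ≡ 39/55 mod 83. 55⁻¹ ≡ 80 (mod 83) since 55·80 = 4400 ≡ 1, so λ ≡ 49.
  x = λ² - 41 - 13 = 2401 - 54 ≡ 23; y = λ·(41 - 23) - 23 ≡ 29. → (23, 29)

(23, 29)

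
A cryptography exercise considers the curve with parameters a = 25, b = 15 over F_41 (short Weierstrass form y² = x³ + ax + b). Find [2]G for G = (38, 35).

(2, 14)

tangent at (38, 35): λ = (3·38² + 25)/(2·35) ≡ 11/29. 29⁻¹ ≡ 17 (mod 41) since 29·17 = 493 ≡ 1, so λ ≡ 11·17 ≡ 23.
  x = λ² - 38 - 38 = 529 - 76 ≡ 2; y = λ·(38 - 2) - 35 ≡ 14. → (2, 14)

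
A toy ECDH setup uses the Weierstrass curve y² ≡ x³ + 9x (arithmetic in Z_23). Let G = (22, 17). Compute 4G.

Double-and-add on 4 = (100)₂. Start with G = (22, 17) for the leading 1-bit.
double: tangent at (22, 17): λ = (3·22² + 9)/(2·17) ≡ 12/11. 11⁻¹ ≡ 21 (mod 23) since 11·21 = 231 ≡ 1, so λ ≡ 12·21 ≡ 22.
  x = λ² - 22 - 22 = 484 - 44 ≡ 3; y = λ·(22 - 3) - 17 ≡ 10. → (3, 10)
double: tangent at (3, 10): λ = (3·3² + 9)/(2·10) ≡ 13/20. 20⁻¹ ≡ 15 (mod 23), so λ ≡ 13·15 ≡ 11.
  x = λ² - 3 - 3 = 121 - 6 ≡ 0; y = λ·(3 - 0) - 10 ≡ 0. → (0, 0)

(0, 0)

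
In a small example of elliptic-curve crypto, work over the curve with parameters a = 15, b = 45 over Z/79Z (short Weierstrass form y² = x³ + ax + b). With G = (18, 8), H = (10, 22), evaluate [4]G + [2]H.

First 4G:
Repeated addition: build up to 4G.
2G: tangent at (18, 8): λ = (3·18² + 15)/(2·8) ≡ 39/16. 16⁻¹ ≡ 5 (mod 79) since 16·5 = 80 ≡ 1, so λ ≡ 39·5 ≡ 37.
  x = λ² - 18 - 18 = 1369 - 36 ≡ 69; y = λ·(18 - 69) - 8 ≡ 1. → (69, 1)
3G: (69, 1) + (18, 8). λ = (8 - 1)/(18 - 69) ≡ 7/28 mod 79. 28⁻¹ ≡ 48 (mod 79) since 28·48 = 1344 ≡ 1, so λ ≡ 20.
  x = λ² - 69 - 18 = 400 - 87 ≡ 76; y = λ·(69 - 76) - 1 ≡ 17. → (76, 17)
4G: (76, 17) + (18, 8). λ = (8 - 17)/(18 - 76) ≡ 70/21 mod 79. 21⁻¹ ≡ 64 (mod 79), so λ ≡ 56.
  x = λ² - 76 - 18 = 3136 - 94 ≡ 40; y = λ·(76 - 40) - 17 ≡ 24. → (40, 24)
4G = (40, 24).
Next 2H:
Repeated addition: build up to 2H.
2H: tangent at (10, 22): λ = (3·10² + 15)/(2·22) ≡ 78/44. 44⁻¹ ≡ 9 (mod 79) since 44·9 = 396 ≡ 1, so λ ≡ 78·9 ≡ 70.
  x = λ² - 10 - 10 = 4900 - 20 ≡ 61; y = λ·(10 - 61) - 22 ≡ 42. → (61, 42)
2H = (61, 42).
Finally 4G + 2H:
(40, 24) + (61, 42). λ = (42 - 24)/(61 - 40) ≡ 18/21 mod 79. 21⁻¹ ≡ 64 (mod 79) since 21·64 = 1344 ≡ 1, so λ ≡ 46.
  x = λ² - 40 - 61 = 2116 - 101 ≡ 40; y = λ·(40 - 40) - 24 ≡ 55. → (40, 55)

(40, 55)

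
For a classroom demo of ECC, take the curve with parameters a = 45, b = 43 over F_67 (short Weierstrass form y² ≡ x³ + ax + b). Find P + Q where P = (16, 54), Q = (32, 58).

(40, 7)

(16, 54) + (32, 58). λ = (58 - 54)/(32 - 16) ≡ 4/16 mod 67. 16⁻¹ ≡ 21 (mod 67) since 16·21 = 336 ≡ 1, so λ ≡ 17.
  x = λ² - 16 - 32 = 289 - 48 ≡ 40; y = λ·(16 - 40) - 54 ≡ 7. → (40, 7)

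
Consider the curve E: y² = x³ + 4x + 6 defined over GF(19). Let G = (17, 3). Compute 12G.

Repeated addition: build up to 12G.
2G: tangent at (17, 3): λ = (3·17² + 4)/(2·3) ≡ 16/6. 6⁻¹ ≡ 16 (mod 19) since 6·16 = 96 ≡ 1, so λ ≡ 16·16 ≡ 9.
  x = λ² - 17 - 17 = 81 - 34 ≡ 9; y = λ·(17 - 9) - 3 ≡ 12. → (9, 12)
3G: (9, 12) + (17, 3). λ = (3 - 12)/(17 - 9) ≡ 10/8 mod 19. 8⁻¹ ≡ 12 (mod 19), so λ ≡ 6.
  x = λ² - 9 - 17 = 36 - 26 ≡ 10; y = λ·(9 - 10) - 12 ≡ 1. → (10, 1)
4G: (10, 1) + (17, 3). λ = (3 - 1)/(17 - 10) ≡ 2/7 mod 19. 7⁻¹ ≡ 11 (mod 19) since 7·11 = 77 ≡ 1, so λ ≡ 3.
  x = λ² - 10 - 17 = 9 - 27 ≡ 1; y = λ·(10 - 1) - 1 ≡ 7. → (1, 7)
5G: (1, 7) + (17, 3). λ = (3 - 7)/(17 - 1) ≡ 15/16 mod 19. 16⁻¹ ≡ 6 (mod 19), so λ ≡ 14.
  x = λ² - 1 - 17 = 196 - 18 ≡ 7; y = λ·(1 - 7) - 7 ≡ 4. → (7, 4)
6G: (7, 4) + (17, 3). λ = (3 - 4)/(17 - 7) ≡ 18/10 mod 19. 10⁻¹ ≡ 2 (mod 19), so λ ≡ 17.
  x = λ² - 7 - 17 = 289 - 24 ≡ 18; y = λ·(7 - 18) - 4 ≡ 18. → (18, 18)
7G: (18, 18) + (17, 3). λ = (3 - 18)/(17 - 18) ≡ 4/18 mod 19. 18⁻¹ ≡ 18 (mod 19) since 18·18 = 324 ≡ 1, so λ ≡ 15.
  x = λ² - 18 - 17 = 225 - 35 ≡ 0; y = λ·(18 - 0) - 18 ≡ 5. → (0, 5)
8G: (0, 5) + (17, 3). λ = (3 - 5)/(17 - 0) ≡ 17/17 mod 19. 17⁻¹ ≡ 9 (mod 19), so λ ≡ 1.
  x = λ² - 0 - 17 = 1 - 17 ≡ 3; y = λ·(0 - 3) - 5 ≡ 11. → (3, 11)
9G: (3, 11) + (17, 3). λ = (3 - 11)/(17 - 3) ≡ 11/14 mod 19. 14⁻¹ ≡ 15 (mod 19) since 14·15 = 210 ≡ 1, so λ ≡ 13.
  x = λ² - 3 - 17 = 169 - 20 ≡ 16; y = λ·(3 - 16) - 11 ≡ 10. → (16, 10)
10G: (16, 10) + (17, 3). λ = (3 - 10)/(17 - 16) ≡ 12/1 mod 19. 1⁻¹ ≡ 1 (mod 19) since 1·1 = 1 ≡ 1, so λ ≡ 12.
  x = λ² - 16 - 17 = 144 - 33 ≡ 16; y = λ·(16 - 16) - 10 ≡ 9. → (16, 9)
11G: (16, 9) + (17, 3). λ = (3 - 9)/(17 - 16) ≡ 13/1 mod 19. 1⁻¹ ≡ 1 (mod 19), so λ ≡ 13.
  x = λ² - 16 - 17 = 169 - 33 ≡ 3; y = λ·(16 - 3) - 9 ≡ 8. → (3, 8)
12G: (3, 8) + (17, 3). λ = (3 - 8)/(17 - 3) ≡ 14/14 mod 19. 14⁻¹ ≡ 15 (mod 19) since 14·15 = 210 ≡ 1, so λ ≡ 1.
  x = λ² - 3 - 17 = 1 - 20 ≡ 0; y = λ·(3 - 0) - 8 ≡ 14. → (0, 14)

(0, 14)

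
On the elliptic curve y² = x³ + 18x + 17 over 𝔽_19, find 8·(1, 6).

(14, 12)

Write Q = (1, 6).
Repeated addition: build up to 8Q.
2Q: tangent at (1, 6): λ = (3·1² + 18)/(2·6) ≡ 2/12. 12⁻¹ ≡ 8 (mod 19), so λ ≡ 2·8 ≡ 16.
  x = λ² - 1 - 1 = 256 - 2 ≡ 7; y = λ·(1 - 7) - 6 ≡ 12. → (7, 12)
3Q: (7, 12) + (1, 6). λ = (6 - 12)/(1 - 7) ≡ 13/13 mod 19. 13⁻¹ ≡ 3 (mod 19) since 13·3 = 39 ≡ 1, so λ ≡ 1.
  x = λ² - 7 - 1 = 1 - 8 ≡ 12; y = λ·(7 - 12) - 12 ≡ 2. → (12, 2)
4Q: (12, 2) + (1, 6). λ = (6 - 2)/(1 - 12) ≡ 4/8 mod 19. 8⁻¹ ≡ 12 (mod 19), so λ ≡ 10.
  x = λ² - 12 - 1 = 100 - 13 ≡ 11; y = λ·(12 - 11) - 2 ≡ 8. → (11, 8)
5Q: (11, 8) + (1, 6). λ = (6 - 8)/(1 - 11) ≡ 17/9 mod 19. 9⁻¹ ≡ 17 (mod 19), so λ ≡ 4.
  x = λ² - 11 - 1 = 16 - 12 ≡ 4; y = λ·(11 - 4) - 8 ≡ 1. → (4, 1)
6Q: (4, 1) + (1, 6). λ = (6 - 1)/(1 - 4) ≡ 5/16 mod 19. 16⁻¹ ≡ 6 (mod 19), so λ ≡ 11.
  x = λ² - 4 - 1 = 121 - 5 ≡ 2; y = λ·(4 - 2) - 1 ≡ 2. → (2, 2)
7Q: (2, 2) + (1, 6). λ = (6 - 2)/(1 - 2) ≡ 4/18 mod 19. 18⁻¹ ≡ 18 (mod 19), so λ ≡ 15.
  x = λ² - 2 - 1 = 225 - 3 ≡ 13; y = λ·(2 - 13) - 2 ≡ 4. → (13, 4)
8Q: (13, 4) + (1, 6). λ = (6 - 4)/(1 - 13) ≡ 2/7 mod 19. 7⁻¹ ≡ 11 (mod 19) since 7·11 = 77 ≡ 1, so λ ≡ 3.
  x = λ² - 13 - 1 = 9 - 14 ≡ 14; y = λ·(13 - 14) - 4 ≡ 12. → (14, 12)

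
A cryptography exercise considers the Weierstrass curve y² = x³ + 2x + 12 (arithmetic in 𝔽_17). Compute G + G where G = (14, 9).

tangent at (14, 9): λ = (3·14² + 2)/(2·9) ≡ 12/1. 1⁻¹ ≡ 1 (mod 17) since 1·1 = 1 ≡ 1, so λ ≡ 12·1 ≡ 12.
  x = λ² - 14 - 14 = 144 - 28 ≡ 14; y = λ·(14 - 14) - 9 ≡ 8. → (14, 8)

(14, 8)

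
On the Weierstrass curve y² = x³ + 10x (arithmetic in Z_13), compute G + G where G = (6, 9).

tangent at (6, 9): λ = (3·6² + 10)/(2·9) ≡ 1/5. 5⁻¹ ≡ 8 (mod 13) since 5·8 = 40 ≡ 1, so λ ≡ 1·8 ≡ 8.
  x = λ² - 6 - 6 = 64 - 12 ≡ 0; y = λ·(6 - 0) - 9 ≡ 0. → (0, 0)

(0, 0)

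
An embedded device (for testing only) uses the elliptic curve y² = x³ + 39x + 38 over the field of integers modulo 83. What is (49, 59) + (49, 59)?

(75, 25)

tangent at (49, 59): λ = (3·49² + 39)/(2·59) ≡ 21/35. 35⁻¹ ≡ 19 (mod 83), so λ ≡ 21·19 ≡ 67.
  x = λ² - 49 - 49 = 4489 - 98 ≡ 75; y = λ·(49 - 75) - 59 ≡ 25. → (75, 25)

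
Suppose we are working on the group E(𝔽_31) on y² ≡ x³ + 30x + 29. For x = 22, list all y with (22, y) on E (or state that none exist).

none

x³ + 30x + 29 = 11337 ≡ 22 (mod 31).
22 is a non-residue mod 31; no y exists.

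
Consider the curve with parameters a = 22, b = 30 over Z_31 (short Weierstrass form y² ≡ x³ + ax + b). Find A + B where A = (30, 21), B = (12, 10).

(22, 8)

(30, 21) + (12, 10). λ = (10 - 21)/(12 - 30) ≡ 20/13 mod 31. 13⁻¹ ≡ 12 (mod 31) since 13·12 = 156 ≡ 1, so λ ≡ 23.
  x = λ² - 30 - 12 = 529 - 42 ≡ 22; y = λ·(30 - 22) - 21 ≡ 8. → (22, 8)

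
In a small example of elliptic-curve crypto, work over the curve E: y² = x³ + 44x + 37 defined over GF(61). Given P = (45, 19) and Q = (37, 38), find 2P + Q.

(56, 34)

First 2P:
Repeated addition: build up to 2P.
2P: tangent at (45, 19): λ = (3·45² + 44)/(2·19) ≡ 19/38. 38⁻¹ ≡ 53 (mod 61) since 38·53 = 2014 ≡ 1, so λ ≡ 19·53 ≡ 31.
  x = λ² - 45 - 45 = 961 - 90 ≡ 17; y = λ·(45 - 17) - 19 ≡ 56. → (17, 56)
2P = (17, 56).
Finally 2P + Q:
(17, 56) + (37, 38). λ = (38 - 56)/(37 - 17) ≡ 43/20 mod 61. 20⁻¹ ≡ 58 (mod 61), so λ ≡ 54.
  x = λ² - 17 - 37 = 2916 - 54 ≡ 56; y = λ·(17 - 56) - 56 ≡ 34. → (56, 34)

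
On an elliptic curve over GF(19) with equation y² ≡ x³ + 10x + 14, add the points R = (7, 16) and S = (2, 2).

(11, 7)

(7, 16) + (2, 2). λ = (2 - 16)/(2 - 7) ≡ 5/14 mod 19. 14⁻¹ ≡ 15 (mod 19), so λ ≡ 18.
  x = λ² - 7 - 2 = 324 - 9 ≡ 11; y = λ·(7 - 11) - 16 ≡ 7. → (11, 7)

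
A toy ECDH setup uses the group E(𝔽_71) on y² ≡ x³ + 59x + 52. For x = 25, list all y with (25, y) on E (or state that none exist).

x³ + 59x + 52 = 17152 ≡ 41 (mod 71).
41 is a non-residue mod 71; no y exists.

none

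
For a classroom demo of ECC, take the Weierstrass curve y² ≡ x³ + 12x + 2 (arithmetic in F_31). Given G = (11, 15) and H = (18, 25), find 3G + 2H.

First 3G:
Repeated addition: build up to 3G.
2G: tangent at (11, 15): λ = (3·11² + 12)/(2·15) ≡ 3/30. 30⁻¹ ≡ 30 (mod 31) since 30·30 = 900 ≡ 1, so λ ≡ 3·30 ≡ 28.
  x = λ² - 11 - 11 = 784 - 22 ≡ 18; y = λ·(11 - 18) - 15 ≡ 6. → (18, 6)
3G: (18, 6) + (11, 15). λ = (15 - 6)/(11 - 18) ≡ 9/24 mod 31. 24⁻¹ ≡ 22 (mod 31) since 24·22 = 528 ≡ 1, so λ ≡ 12.
  x = λ² - 18 - 11 = 144 - 29 ≡ 22; y = λ·(18 - 22) - 6 ≡ 8. → (22, 8)
3G = (22, 8).
Next 2H:
Repeated addition: build up to 2H.
2H: tangent at (18, 25): λ = (3·18² + 12)/(2·25) ≡ 23/19. 19⁻¹ ≡ 18 (mod 31), so λ ≡ 23·18 ≡ 11.
  x = λ² - 18 - 18 = 121 - 36 ≡ 23; y = λ·(18 - 23) - 25 ≡ 13. → (23, 13)
2H = (23, 13).
Finally 3G + 2H:
(22, 8) + (23, 13). λ = (13 - 8)/(23 - 22) ≡ 5/1 mod 31. 1⁻¹ ≡ 1 (mod 31) since 1·1 = 1 ≡ 1, so λ ≡ 5.
  x = λ² - 22 - 23 = 25 - 45 ≡ 11; y = λ·(22 - 11) - 8 ≡ 16. → (11, 16)

(11, 16)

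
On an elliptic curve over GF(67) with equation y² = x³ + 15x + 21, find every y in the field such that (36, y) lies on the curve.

x³ + 15x + 21 = 47217 ≡ 49 (mod 67).
Square roots of 49 mod 67: 7 and 60 (since 7² = 49 ≡ 49).

7, 60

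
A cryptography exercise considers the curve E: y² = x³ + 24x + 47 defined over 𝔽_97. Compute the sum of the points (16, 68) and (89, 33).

(16, 68) + (89, 33). λ = (33 - 68)/(89 - 16) ≡ 62/73 mod 97. 73⁻¹ ≡ 4 (mod 97) since 73·4 = 292 ≡ 1, so λ ≡ 54.
  x = λ² - 16 - 89 = 2916 - 105 ≡ 95; y = λ·(16 - 95) - 68 ≡ 31. → (95, 31)

(95, 31)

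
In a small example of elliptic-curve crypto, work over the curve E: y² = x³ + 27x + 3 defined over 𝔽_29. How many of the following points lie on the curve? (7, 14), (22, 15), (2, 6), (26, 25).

2

(7, 14): 14² ≡ 22, rhs ≡ 13 → off.
(22, 15): 15² ≡ 22, rhs ≡ 22 → on.
(2, 6): 6² ≡ 7, rhs ≡ 7 → on.
(26, 25): 25² ≡ 16, rhs ≡ 11 → off.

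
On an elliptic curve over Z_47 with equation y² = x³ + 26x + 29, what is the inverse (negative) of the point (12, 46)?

-(12, 46) = (12, -46 mod 47) = (12, 1).

(12, 1)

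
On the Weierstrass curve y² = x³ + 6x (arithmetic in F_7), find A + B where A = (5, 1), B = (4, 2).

(5, 1) + (4, 2). λ = (2 - 1)/(4 - 5) ≡ 1/6 mod 7. 6⁻¹ ≡ 6 (mod 7), so λ ≡ 6.
  x = λ² - 5 - 4 = 36 - 9 ≡ 6; y = λ·(5 - 6) - 1 ≡ 0. → (6, 0)

(6, 0)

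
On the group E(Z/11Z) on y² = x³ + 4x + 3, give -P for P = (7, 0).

-(7, 0) = (7, -0 mod 11) = (7, 0).

(7, 0)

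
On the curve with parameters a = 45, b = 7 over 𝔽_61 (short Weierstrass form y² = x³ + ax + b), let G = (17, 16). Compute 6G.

Repeated addition: build up to 6G.
2G: tangent at (17, 16): λ = (3·17² + 45)/(2·16) ≡ 58/32. 32⁻¹ ≡ 21 (mod 61) since 32·21 = 672 ≡ 1, so λ ≡ 58·21 ≡ 59.
  x = λ² - 17 - 17 = 3481 - 34 ≡ 31; y = λ·(17 - 31) - 16 ≡ 12. → (31, 12)
3G: (31, 12) + (17, 16). λ = (16 - 12)/(17 - 31) ≡ 4/47 mod 61. 47⁻¹ ≡ 13 (mod 61), so λ ≡ 52.
  x = λ² - 31 - 17 = 2704 - 48 ≡ 33; y = λ·(31 - 33) - 12 ≡ 6. → (33, 6)
4G: (33, 6) + (17, 16). λ = (16 - 6)/(17 - 33) ≡ 10/45 mod 61. 45⁻¹ ≡ 19 (mod 61), so λ ≡ 7.
  x = λ² - 33 - 17 = 49 - 50 ≡ 60; y = λ·(33 - 60) - 6 ≡ 49. → (60, 49)
5G: (60, 49) + (17, 16). λ = (16 - 49)/(17 - 60) ≡ 28/18 mod 61. 18⁻¹ ≡ 17 (mod 61), so λ ≡ 49.
  x = λ² - 60 - 17 = 2401 - 77 ≡ 6; y = λ·(60 - 6) - 49 ≡ 35. → (6, 35)
6G: (6, 35) + (17, 16). λ = (16 - 35)/(17 - 6) ≡ 42/11 mod 61. 11⁻¹ ≡ 50 (mod 61) since 11·50 = 550 ≡ 1, so λ ≡ 26.
  x = λ² - 6 - 17 = 676 - 23 ≡ 43; y = λ·(6 - 43) - 35 ≡ 40. → (43, 40)

(43, 40)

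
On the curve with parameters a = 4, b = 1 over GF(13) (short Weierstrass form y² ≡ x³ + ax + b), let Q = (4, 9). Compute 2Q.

(5, 4)

tangent at (4, 9): λ = (3·4² + 4)/(2·9) ≡ 0/5. 5⁻¹ ≡ 8 (mod 13), so λ ≡ 0·8 ≡ 0.
  x = λ² - 4 - 4 = 0 - 8 ≡ 5; y = λ·(4 - 5) - 9 ≡ 4. → (5, 4)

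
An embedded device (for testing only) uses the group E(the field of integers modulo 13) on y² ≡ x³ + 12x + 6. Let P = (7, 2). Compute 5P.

Double-and-add on 5 = (101)₂. Start with P = (7, 2) for the leading 1-bit.
double: tangent at (7, 2): λ = (3·7² + 12)/(2·2) ≡ 3/4. 4⁻¹ ≡ 10 (mod 13) since 4·10 = 40 ≡ 1, so λ ≡ 3·10 ≡ 4.
  x = λ² - 7 - 7 = 16 - 14 ≡ 2; y = λ·(7 - 2) - 2 ≡ 5. → (2, 5)
double: tangent at (2, 5): λ = (3·2² + 12)/(2·5) ≡ 11/10. 10⁻¹ ≡ 4 (mod 13), so λ ≡ 11·4 ≡ 5.
  x = λ² - 2 - 2 = 25 - 4 ≡ 8; y = λ·(2 - 8) - 5 ≡ 4. → (8, 4)
add P: (8, 4) + (7, 2). λ = (2 - 4)/(7 - 8) ≡ 11/12 mod 13. 12⁻¹ ≡ 12 (mod 13), so λ ≡ 2.
  x = λ² - 8 - 7 = 4 - 15 ≡ 2; y = λ·(8 - 2) - 4 ≡ 8. → (2, 8)

(2, 8)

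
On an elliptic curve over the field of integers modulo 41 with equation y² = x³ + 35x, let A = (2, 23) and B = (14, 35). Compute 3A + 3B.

First 3A:
Repeated addition: build up to 3A.
2A: tangent at (2, 23): λ = (3·2² + 35)/(2·23) ≡ 6/5. 5⁻¹ ≡ 33 (mod 41) since 5·33 = 165 ≡ 1, so λ ≡ 6·33 ≡ 34.
  x = λ² - 2 - 2 = 1156 - 4 ≡ 4; y = λ·(2 - 4) - 23 ≡ 32. → (4, 32)
3A: (4, 32) + (2, 23). λ = (23 - 32)/(2 - 4) ≡ 32/39 mod 41. 39⁻¹ ≡ 20 (mod 41), so λ ≡ 25.
  x = λ² - 4 - 2 = 625 - 6 ≡ 4; y = λ·(4 - 4) - 32 ≡ 9. → (4, 9)
3A = (4, 9).
Next 3B:
Repeated addition: build up to 3B.
2B: tangent at (14, 35): λ = (3·14² + 35)/(2·35) ≡ 8/29. 29⁻¹ ≡ 17 (mod 41), so λ ≡ 8·17 ≡ 13.
  x = λ² - 14 - 14 = 169 - 28 ≡ 18; y = λ·(14 - 18) - 35 ≡ 36. → (18, 36)
3B: (18, 36) + (14, 35). λ = (35 - 36)/(14 - 18) ≡ 40/37 mod 41. 37⁻¹ ≡ 10 (mod 41), so λ ≡ 31.
  x = λ² - 18 - 14 = 961 - 32 ≡ 27; y = λ·(18 - 27) - 36 ≡ 13. → (27, 13)
3B = (27, 13).
Finally 3A + 3B:
(4, 9) + (27, 13). λ = (13 - 9)/(27 - 4) ≡ 4/23 mod 41. 23⁻¹ ≡ 25 (mod 41), so λ ≡ 18.
  x = λ² - 4 - 27 = 324 - 31 ≡ 6; y = λ·(4 - 6) - 9 ≡ 37. → (6, 37)

(6, 37)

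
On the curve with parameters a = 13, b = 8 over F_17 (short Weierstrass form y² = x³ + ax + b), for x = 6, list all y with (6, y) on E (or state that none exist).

x³ + 13x + 8 = 302 ≡ 13 (mod 17).
Square roots of 13 mod 17: 8 and 9 (since 8² = 64 ≡ 13).

8, 9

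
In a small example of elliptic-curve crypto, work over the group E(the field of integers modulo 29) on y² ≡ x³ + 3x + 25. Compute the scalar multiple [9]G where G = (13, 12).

(20, 20)

Repeated addition: build up to 9G.
2G: tangent at (13, 12): λ = (3·13² + 3)/(2·12) ≡ 17/24. 24⁻¹ ≡ 23 (mod 29), so λ ≡ 17·23 ≡ 14.
  x = λ² - 13 - 13 = 196 - 26 ≡ 25; y = λ·(13 - 25) - 12 ≡ 23. → (25, 23)
3G: (25, 23) + (13, 12). λ = (12 - 23)/(13 - 25) ≡ 18/17 mod 29. 17⁻¹ ≡ 12 (mod 29), so λ ≡ 13.
  x = λ² - 25 - 13 = 169 - 38 ≡ 15; y = λ·(25 - 15) - 23 ≡ 20. → (15, 20)
4G: (15, 20) + (13, 12). λ = (12 - 20)/(13 - 15) ≡ 21/27 mod 29. 27⁻¹ ≡ 14 (mod 29) since 27·14 = 378 ≡ 1, so λ ≡ 4.
  x = λ² - 15 - 13 = 16 - 28 ≡ 17; y = λ·(15 - 17) - 20 ≡ 1. → (17, 1)
5G: (17, 1) + (13, 12). λ = (12 - 1)/(13 - 17) ≡ 11/25 mod 29. 25⁻¹ ≡ 7 (mod 29), so λ ≡ 19.
  x = λ² - 17 - 13 = 361 - 30 ≡ 12; y = λ·(17 - 12) - 1 ≡ 7. → (12, 7)
6G: (12, 7) + (13, 12). λ = (12 - 7)/(13 - 12) ≡ 5/1 mod 29. 1⁻¹ ≡ 1 (mod 29) since 1·1 = 1 ≡ 1, so λ ≡ 5.
  x = λ² - 12 - 13 = 25 - 25 ≡ 0; y = λ·(12 - 0) - 7 ≡ 24. → (0, 24)
7G: (0, 24) + (13, 12). λ = (12 - 24)/(13 - 0) ≡ 17/13 mod 29. 13⁻¹ ≡ 9 (mod 29) since 13·9 = 117 ≡ 1, so λ ≡ 8.
  x = λ² - 0 - 13 = 64 - 13 ≡ 22; y = λ·(0 - 22) - 24 ≡ 3. → (22, 3)
8G: (22, 3) + (13, 12). λ = (12 - 3)/(13 - 22) ≡ 9/20 mod 29. 20⁻¹ ≡ 16 (mod 29), so λ ≡ 28.
  x = λ² - 22 - 13 = 784 - 35 ≡ 24; y = λ·(22 - 24) - 3 ≡ 28. → (24, 28)
9G: (24, 28) + (13, 12). λ = (12 - 28)/(13 - 24) ≡ 13/18 mod 29. 18⁻¹ ≡ 21 (mod 29), so λ ≡ 12.
  x = λ² - 24 - 13 = 144 - 37 ≡ 20; y = λ·(24 - 20) - 28 ≡ 20. → (20, 20)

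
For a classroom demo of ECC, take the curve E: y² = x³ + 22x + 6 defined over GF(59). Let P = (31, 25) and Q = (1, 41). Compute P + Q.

(31, 25) + (1, 41). λ = (41 - 25)/(1 - 31) ≡ 16/29 mod 59. 29⁻¹ ≡ 57 (mod 59), so λ ≡ 27.
  x = λ² - 31 - 1 = 729 - 32 ≡ 48; y = λ·(31 - 48) - 25 ≡ 47. → (48, 47)

(48, 47)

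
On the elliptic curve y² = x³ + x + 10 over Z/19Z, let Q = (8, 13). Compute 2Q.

(9, 11)

tangent at (8, 13): λ = (3·8² + 1)/(2·13) ≡ 3/7. 7⁻¹ ≡ 11 (mod 19) since 7·11 = 77 ≡ 1, so λ ≡ 3·11 ≡ 14.
  x = λ² - 8 - 8 = 196 - 16 ≡ 9; y = λ·(8 - 9) - 13 ≡ 11. → (9, 11)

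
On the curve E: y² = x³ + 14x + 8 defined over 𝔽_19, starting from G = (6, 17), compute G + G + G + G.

(8, 9)

Repeated addition: build up to 4G.
2G: tangent at (6, 17): λ = (3·6² + 14)/(2·17) ≡ 8/15. 15⁻¹ ≡ 14 (mod 19) since 15·14 = 210 ≡ 1, so λ ≡ 8·14 ≡ 17.
  x = λ² - 6 - 6 = 289 - 12 ≡ 11; y = λ·(6 - 11) - 17 ≡ 12. → (11, 12)
3G: (11, 12) + (6, 17). λ = (17 - 12)/(6 - 11) ≡ 5/14 mod 19. 14⁻¹ ≡ 15 (mod 19), so λ ≡ 18.
  x = λ² - 11 - 6 = 324 - 17 ≡ 3; y = λ·(11 - 3) - 12 ≡ 18. → (3, 18)
4G: (3, 18) + (6, 17). λ = (17 - 18)/(6 - 3) ≡ 18/3 mod 19. 3⁻¹ ≡ 13 (mod 19), so λ ≡ 6.
  x = λ² - 3 - 6 = 36 - 9 ≡ 8; y = λ·(3 - 8) - 18 ≡ 9. → (8, 9)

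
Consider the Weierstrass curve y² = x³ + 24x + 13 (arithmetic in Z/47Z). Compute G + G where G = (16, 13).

tangent at (16, 13): λ = (3·16² + 24)/(2·13) ≡ 40/26. 26⁻¹ ≡ 38 (mod 47), so λ ≡ 40·38 ≡ 16.
  x = λ² - 16 - 16 = 256 - 32 ≡ 36; y = λ·(16 - 36) - 13 ≡ 43. → (36, 43)

(36, 43)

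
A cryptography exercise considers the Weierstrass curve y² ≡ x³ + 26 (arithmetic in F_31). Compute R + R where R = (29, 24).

(6, 5)

tangent at (29, 24): λ = (3·29² + 0)/(2·24) ≡ 12/17. 17⁻¹ ≡ 11 (mod 31) since 17·11 = 187 ≡ 1, so λ ≡ 12·11 ≡ 8.
  x = λ² - 29 - 29 = 64 - 58 ≡ 6; y = λ·(29 - 6) - 24 ≡ 5. → (6, 5)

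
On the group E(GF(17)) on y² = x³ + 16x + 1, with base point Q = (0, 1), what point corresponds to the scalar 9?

(1, 1)

Double-and-add on 9 = (1001)₂. Start with Q = (0, 1) for the leading 1-bit.
double: tangent at (0, 1): λ = (3·0² + 16)/(2·1) ≡ 16/2. 2⁻¹ ≡ 9 (mod 17), so λ ≡ 16·9 ≡ 8.
  x = λ² - 0 - 0 = 64 - 0 ≡ 13; y = λ·(0 - 13) - 1 ≡ 14. → (13, 14)
double: tangent at (13, 14): λ = (3·13² + 16)/(2·14) ≡ 13/11. 11⁻¹ ≡ 14 (mod 17) since 11·14 = 154 ≡ 1, so λ ≡ 13·14 ≡ 12.
  x = λ² - 13 - 13 = 144 - 26 ≡ 16; y = λ·(13 - 16) - 14 ≡ 1. → (16, 1)
double: tangent at (16, 1): λ = (3·16² + 16)/(2·1) ≡ 2/2. 2⁻¹ ≡ 9 (mod 17) since 2·9 = 18 ≡ 1, so λ ≡ 2·9 ≡ 1.
  x = λ² - 16 - 16 = 1 - 32 ≡ 3; y = λ·(16 - 3) - 1 ≡ 12. → (3, 12)
add Q: (3, 12) + (0, 1). λ = (1 - 12)/(0 - 3) ≡ 6/14 mod 17. 14⁻¹ ≡ 11 (mod 17) since 14·11 = 154 ≡ 1, so λ ≡ 15.
  x = λ² - 3 - 0 = 225 - 3 ≡ 1; y = λ·(3 - 1) - 12 ≡ 1. → (1, 1)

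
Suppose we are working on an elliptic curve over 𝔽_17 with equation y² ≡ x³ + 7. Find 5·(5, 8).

Write G = (5, 8).
Double-and-add on 5 = (101)₂. Start with G = (5, 8) for the leading 1-bit.
double: tangent at (5, 8): λ = (3·5² + 0)/(2·8) ≡ 7/16. 16⁻¹ ≡ 16 (mod 17), so λ ≡ 7·16 ≡ 10.
  x = λ² - 5 - 5 = 100 - 10 ≡ 5; y = λ·(5 - 5) - 8 ≡ 9. → (5, 9)
double: tangent at (5, 9): λ = (3·5² + 0)/(2·9) ≡ 7/1. 1⁻¹ ≡ 1 (mod 17) since 1·1 = 1 ≡ 1, so λ ≡ 7·1 ≡ 7.
  x = λ² - 5 - 5 = 49 - 10 ≡ 5; y = λ·(5 - 5) - 9 ≡ 8. → (5, 8)
add G: tangent at (5, 8): λ = (3·5² + 0)/(2·8) ≡ 7/16. 16⁻¹ ≡ 16 (mod 17), so λ ≡ 7·16 ≡ 10.
  x = λ² - 5 - 5 = 100 - 10 ≡ 5; y = λ·(5 - 5) - 8 ≡ 9. → (5, 9)

(5, 9)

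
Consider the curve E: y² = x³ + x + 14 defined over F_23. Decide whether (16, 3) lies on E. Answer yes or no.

y² = 3² ≡ 9; x³ + 1x + 14 = 4126 ≡ 9 (mod 23). 9 = 9.

yes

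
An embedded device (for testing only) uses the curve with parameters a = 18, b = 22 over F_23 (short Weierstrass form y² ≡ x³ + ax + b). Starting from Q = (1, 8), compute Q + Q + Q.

(10, 12)

Repeated addition: build up to 3Q.
2Q: tangent at (1, 8): λ = (3·1² + 18)/(2·8) ≡ 21/16. 16⁻¹ ≡ 13 (mod 23), so λ ≡ 21·13 ≡ 20.
  x = λ² - 1 - 1 = 400 - 2 ≡ 7; y = λ·(1 - 7) - 8 ≡ 10. → (7, 10)
3Q: (7, 10) + (1, 8). λ = (8 - 10)/(1 - 7) ≡ 21/17 mod 23. 17⁻¹ ≡ 19 (mod 23), so λ ≡ 8.
  x = λ² - 7 - 1 = 64 - 8 ≡ 10; y = λ·(7 - 10) - 10 ≡ 12. → (10, 12)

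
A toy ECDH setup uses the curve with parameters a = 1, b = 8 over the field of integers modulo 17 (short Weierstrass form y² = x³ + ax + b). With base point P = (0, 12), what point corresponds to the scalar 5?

(3, 15)

Repeated addition: build up to 5P.
2P: tangent at (0, 12): λ = (3·0² + 1)/(2·12) ≡ 1/7. 7⁻¹ ≡ 5 (mod 17), so λ ≡ 1·5 ≡ 5.
  x = λ² - 0 - 0 = 25 - 0 ≡ 8; y = λ·(0 - 8) - 12 ≡ 16. → (8, 16)
3P: (8, 16) + (0, 12). λ = (12 - 16)/(0 - 8) ≡ 13/9 mod 17. 9⁻¹ ≡ 2 (mod 17), so λ ≡ 9.
  x = λ² - 8 - 0 = 81 - 8 ≡ 5; y = λ·(8 - 5) - 16 ≡ 11. → (5, 11)
4P: (5, 11) + (0, 12). λ = (12 - 11)/(0 - 5) ≡ 1/12 mod 17. 12⁻¹ ≡ 10 (mod 17), so λ ≡ 10.
  x = λ² - 5 - 0 = 100 - 5 ≡ 10; y = λ·(5 - 10) - 11 ≡ 7. → (10, 7)
5P: (10, 7) + (0, 12). λ = (12 - 7)/(0 - 10) ≡ 5/7 mod 17. 7⁻¹ ≡ 5 (mod 17), so λ ≡ 8.
  x = λ² - 10 - 0 = 64 - 10 ≡ 3; y = λ·(10 - 3) - 7 ≡ 15. → (3, 15)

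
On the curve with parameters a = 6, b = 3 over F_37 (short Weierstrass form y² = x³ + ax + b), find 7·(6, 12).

(22, 33)

Write P = (6, 12).
Double-and-add on 7 = (111)₂. Start with P = (6, 12) for the leading 1-bit.
double: tangent at (6, 12): λ = (3·6² + 6)/(2·12) ≡ 3/24. 24⁻¹ ≡ 17 (mod 37) since 24·17 = 408 ≡ 1, so λ ≡ 3·17 ≡ 14.
  x = λ² - 6 - 6 = 196 - 12 ≡ 36; y = λ·(6 - 36) - 12 ≡ 12. → (36, 12)
add P: (36, 12) + (6, 12). λ = (12 - 12)/(6 - 36) ≡ 0/7 mod 37. 7⁻¹ ≡ 16 (mod 37), so λ ≡ 0.
  x = λ² - 36 - 6 = 0 - 42 ≡ 32; y = λ·(36 - 32) - 12 ≡ 25. → (32, 25)
double: tangent at (32, 25): λ = (3·32² + 6)/(2·25) ≡ 7/13. 13⁻¹ ≡ 20 (mod 37) since 13·20 = 260 ≡ 1, so λ ≡ 7·20 ≡ 29.
  x = λ² - 32 - 32 = 841 - 64 ≡ 0; y = λ·(32 - 0) - 25 ≡ 15. → (0, 15)
add P: (0, 15) + (6, 12). λ = (12 - 15)/(6 - 0) ≡ 34/6 mod 37. 6⁻¹ ≡ 31 (mod 37) since 6·31 = 186 ≡ 1, so λ ≡ 18.
  x = λ² - 0 - 6 = 324 - 6 ≡ 22; y = λ·(0 - 22) - 15 ≡ 33. → (22, 33)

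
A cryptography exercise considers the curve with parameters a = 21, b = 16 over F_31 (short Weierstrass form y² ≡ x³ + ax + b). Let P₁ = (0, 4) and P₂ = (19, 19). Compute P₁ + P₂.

(0, 27)

(0, 4) + (19, 19). λ = (19 - 4)/(19 - 0) ≡ 15/19 mod 31. 19⁻¹ ≡ 18 (mod 31), so λ ≡ 22.
  x = λ² - 0 - 19 = 484 - 19 ≡ 0; y = λ·(0 - 0) - 4 ≡ 27. → (0, 27)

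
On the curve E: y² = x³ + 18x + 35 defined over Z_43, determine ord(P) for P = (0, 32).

7

2P: tangent at (0, 32): λ = (3·0² + 18)/(2·32) ≡ 18/21. 21⁻¹ ≡ 41 (mod 43), so λ ≡ 18·41 ≡ 7.
  x = λ² - 0 - 0 = 49 - 0 ≡ 6; y = λ·(0 - 6) - 32 ≡ 12. → (6, 12)
3P: (6, 12) + (0, 32). λ = (32 - 12)/(0 - 6) ≡ 20/37 mod 43. 37⁻¹ ≡ 7 (mod 43) since 37·7 = 259 ≡ 1, so λ ≡ 11.
  x = λ² - 6 - 0 = 121 - 6 ≡ 29; y = λ·(6 - 29) - 12 ≡ 36. → (29, 36)
4P: (29, 36) + (0, 32). λ = (32 - 36)/(0 - 29) ≡ 39/14 mod 43. 14⁻¹ ≡ 40 (mod 43), so λ ≡ 12.
  x = λ² - 29 - 0 = 144 - 29 ≡ 29; y = λ·(29 - 29) - 36 ≡ 7. → (29, 7)
5P: (29, 7) + (0, 32). λ = (32 - 7)/(0 - 29) ≡ 25/14 mod 43. 14⁻¹ ≡ 40 (mod 43), so λ ≡ 11.
  x = λ² - 29 - 0 = 121 - 29 ≡ 6; y = λ·(29 - 6) - 7 ≡ 31. → (6, 31)
6P: (6, 31) + (0, 32). λ = (32 - 31)/(0 - 6) ≡ 1/37 mod 43. 37⁻¹ ≡ 7 (mod 43) since 37·7 = 259 ≡ 1, so λ ≡ 7.
  x = λ² - 6 - 0 = 49 - 6 ≡ 0; y = λ·(6 - 0) - 31 ≡ 11. → (0, 11)
7P: (0, 11) + (0, 32): same x and y₁ ≡ -y₂, so the sum is the point at infinity.
7P = the point at infinity, so the order is 7.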